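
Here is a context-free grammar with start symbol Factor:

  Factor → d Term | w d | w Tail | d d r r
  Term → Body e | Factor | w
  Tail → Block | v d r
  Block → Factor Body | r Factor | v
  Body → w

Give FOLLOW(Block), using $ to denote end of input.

{ $, w }

In Tail → Block: Block is at the end, add FOLLOW(Tail) = { $, w }.
Union: FOLLOW(Block) = { $, w }.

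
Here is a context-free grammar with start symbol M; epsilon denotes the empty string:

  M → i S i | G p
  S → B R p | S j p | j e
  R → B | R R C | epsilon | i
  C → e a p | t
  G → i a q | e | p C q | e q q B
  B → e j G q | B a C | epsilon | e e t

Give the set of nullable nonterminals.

{ B, R }

Directly nullable (have an epsilon-production): R, B.
No other nonterminal has a production whose RHS symbols are all nullable.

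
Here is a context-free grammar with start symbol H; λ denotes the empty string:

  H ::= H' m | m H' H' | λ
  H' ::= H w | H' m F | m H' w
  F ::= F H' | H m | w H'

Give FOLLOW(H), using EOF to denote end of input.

H is the start symbol, so EOF ∈ FOLLOW(H).
In H' ::= H w: add FIRST(w) = { w }.
In F ::= H m: add FIRST(m) = { m }.
Union: FOLLOW(H) = { EOF, m, w }.

{ EOF, m, w }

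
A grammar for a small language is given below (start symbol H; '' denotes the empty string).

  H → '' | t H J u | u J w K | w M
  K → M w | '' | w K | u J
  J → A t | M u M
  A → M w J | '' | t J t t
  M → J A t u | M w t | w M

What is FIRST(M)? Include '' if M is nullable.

{ t, w }

From M → J A t u: add FIRST(J) = { t, w }.
From M → M w t: add FIRST(M) = { t, w }.
M → w M contributes {w}.
Union: FIRST(M) = { t, w }.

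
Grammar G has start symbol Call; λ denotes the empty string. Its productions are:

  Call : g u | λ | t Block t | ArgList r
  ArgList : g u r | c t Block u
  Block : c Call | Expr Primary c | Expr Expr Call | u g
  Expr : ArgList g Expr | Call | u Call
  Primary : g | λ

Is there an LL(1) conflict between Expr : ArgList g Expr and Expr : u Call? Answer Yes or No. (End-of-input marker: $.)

No

FIRST(ArgList g Expr) = { c, g } and FIRST(u Call) = { u }.
The FIRST sets are disjoint and neither alternative is nullable — no conflict.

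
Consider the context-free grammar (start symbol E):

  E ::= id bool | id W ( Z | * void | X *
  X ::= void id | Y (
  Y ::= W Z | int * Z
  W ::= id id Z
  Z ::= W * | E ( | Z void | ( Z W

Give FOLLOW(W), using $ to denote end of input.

In E ::= id W ( Z: add FIRST(( Z) = { ( }.
In Y ::= W Z: add FIRST(Z) = { (, *, id, int, void }.
In Z ::= W *: add FIRST(*) = { * }.
In Z ::= ( Z W: W is at the end, add FOLLOW(Z) = { $, (, *, id, int, void }.
Union: FOLLOW(W) = { $, (, *, id, int, void }.

{ $, (, *, id, int, void }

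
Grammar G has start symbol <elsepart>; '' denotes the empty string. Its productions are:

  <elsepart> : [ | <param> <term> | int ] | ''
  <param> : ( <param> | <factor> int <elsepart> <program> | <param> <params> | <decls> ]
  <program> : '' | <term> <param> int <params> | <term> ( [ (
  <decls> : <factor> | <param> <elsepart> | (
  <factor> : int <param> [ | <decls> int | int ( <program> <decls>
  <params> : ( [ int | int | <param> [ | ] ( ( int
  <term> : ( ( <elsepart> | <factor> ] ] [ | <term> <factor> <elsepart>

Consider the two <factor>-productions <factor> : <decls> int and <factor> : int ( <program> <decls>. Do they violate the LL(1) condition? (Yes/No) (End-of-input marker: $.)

FIRST(<decls> int) = { (, int } and FIRST(int ( <program> <decls>) = { int }.
Both contain int, so the two alternatives are not disjoint — LL(1) conflict.

Yes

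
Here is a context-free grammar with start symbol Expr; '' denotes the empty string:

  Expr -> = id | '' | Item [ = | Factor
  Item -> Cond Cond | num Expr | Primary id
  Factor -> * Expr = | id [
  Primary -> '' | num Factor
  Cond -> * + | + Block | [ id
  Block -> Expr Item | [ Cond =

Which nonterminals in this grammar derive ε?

{ Expr, Primary }

Directly nullable (have an ''-production): Expr, Primary.
No other nonterminal has a production whose RHS symbols are all nullable.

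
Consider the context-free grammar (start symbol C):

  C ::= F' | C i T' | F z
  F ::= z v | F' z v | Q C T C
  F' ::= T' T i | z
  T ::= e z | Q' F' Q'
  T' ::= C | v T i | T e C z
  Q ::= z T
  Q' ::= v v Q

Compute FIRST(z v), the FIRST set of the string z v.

{ z }

z is a terminal; add {z} and stop.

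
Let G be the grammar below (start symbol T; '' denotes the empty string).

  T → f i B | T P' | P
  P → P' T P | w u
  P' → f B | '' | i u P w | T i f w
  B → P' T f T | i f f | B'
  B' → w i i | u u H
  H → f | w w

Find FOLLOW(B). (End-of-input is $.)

{ $, f, i, w }

In T → f i B: B is at the end, add FOLLOW(T) = { $, f, i, w }.
In P' → f B: B is at the end, add FOLLOW(P') = { $, f, i, w }.
Union: FOLLOW(B) = { $, f, i, w }.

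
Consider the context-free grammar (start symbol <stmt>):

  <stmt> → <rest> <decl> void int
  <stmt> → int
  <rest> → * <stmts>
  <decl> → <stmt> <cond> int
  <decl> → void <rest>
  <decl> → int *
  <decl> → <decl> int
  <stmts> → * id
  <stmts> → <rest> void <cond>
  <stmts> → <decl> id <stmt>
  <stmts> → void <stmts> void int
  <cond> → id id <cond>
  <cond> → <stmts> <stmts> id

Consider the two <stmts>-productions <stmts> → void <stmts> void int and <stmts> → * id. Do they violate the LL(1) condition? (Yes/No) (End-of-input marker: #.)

No

FIRST(void <stmts> void int) = { void } and FIRST(* id) = { * }.
The FIRST sets are disjoint and neither alternative is nullable — no conflict.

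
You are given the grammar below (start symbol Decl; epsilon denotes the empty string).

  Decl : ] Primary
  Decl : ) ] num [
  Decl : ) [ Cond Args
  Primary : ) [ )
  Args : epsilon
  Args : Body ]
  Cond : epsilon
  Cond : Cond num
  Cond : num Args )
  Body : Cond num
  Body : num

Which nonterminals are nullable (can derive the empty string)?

Directly nullable (have an epsilon-production): Args, Cond.
No other nonterminal has a production whose RHS symbols are all nullable.

{ Args, Cond }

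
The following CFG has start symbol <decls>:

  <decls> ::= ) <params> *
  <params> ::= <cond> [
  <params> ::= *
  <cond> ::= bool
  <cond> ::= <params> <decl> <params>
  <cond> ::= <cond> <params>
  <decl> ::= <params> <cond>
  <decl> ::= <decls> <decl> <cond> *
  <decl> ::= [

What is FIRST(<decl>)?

{ ), *, [, bool }

From <decl> ::= <params> <cond>: add FIRST(<params>) = { *, bool }.
From <decl> ::= <decls> <decl> <cond> *: add FIRST(<decls>) = { ) }.
<decl> ::= [ contributes {[}.
Union: FIRST(<decl>) = { ), *, [, bool }.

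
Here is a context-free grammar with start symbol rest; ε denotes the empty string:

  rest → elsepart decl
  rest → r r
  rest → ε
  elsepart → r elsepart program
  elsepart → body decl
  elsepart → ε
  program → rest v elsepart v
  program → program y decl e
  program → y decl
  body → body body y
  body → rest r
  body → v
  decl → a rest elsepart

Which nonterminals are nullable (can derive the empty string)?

Directly nullable (have an ε-production): rest, elsepart.
No other nonterminal has a production whose RHS symbols are all nullable.

{ elsepart, rest }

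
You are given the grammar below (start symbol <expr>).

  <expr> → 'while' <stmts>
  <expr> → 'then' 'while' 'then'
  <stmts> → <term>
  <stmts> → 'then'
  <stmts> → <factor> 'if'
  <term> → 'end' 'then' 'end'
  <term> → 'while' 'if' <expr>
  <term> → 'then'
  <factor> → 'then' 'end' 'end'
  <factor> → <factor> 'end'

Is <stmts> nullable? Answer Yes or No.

No

No nonterminal in this grammar is nullable.
No production of <stmts> has an RHS whose symbols are all nullable, so <stmts> is not nullable.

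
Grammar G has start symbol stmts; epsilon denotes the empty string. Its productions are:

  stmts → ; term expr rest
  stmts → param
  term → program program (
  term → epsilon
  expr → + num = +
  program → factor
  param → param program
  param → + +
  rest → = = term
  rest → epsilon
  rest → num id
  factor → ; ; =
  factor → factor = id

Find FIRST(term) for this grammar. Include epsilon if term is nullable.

{ ;, epsilon }

From term → program program (: add FIRST(program) = { ; }.
term → epsilon contributes epsilon.
Union: FIRST(term) = { ;, epsilon }.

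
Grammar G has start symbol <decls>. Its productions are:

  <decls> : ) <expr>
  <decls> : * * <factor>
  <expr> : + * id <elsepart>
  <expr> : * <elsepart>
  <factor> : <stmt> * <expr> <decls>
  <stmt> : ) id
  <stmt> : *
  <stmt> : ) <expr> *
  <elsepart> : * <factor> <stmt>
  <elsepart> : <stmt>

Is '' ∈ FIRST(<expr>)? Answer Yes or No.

No

No nonterminal in this grammar is nullable.
No production of <expr> has an RHS whose symbols are all nullable, so <expr> is not nullable.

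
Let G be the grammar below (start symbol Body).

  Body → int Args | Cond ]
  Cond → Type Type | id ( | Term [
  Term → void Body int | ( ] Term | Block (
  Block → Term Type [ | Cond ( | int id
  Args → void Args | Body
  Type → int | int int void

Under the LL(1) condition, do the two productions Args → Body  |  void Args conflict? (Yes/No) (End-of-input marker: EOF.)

Yes

FIRST(Body) = { (, id, int, void } and FIRST(void Args) = { void }.
Both contain void, so the two alternatives are not disjoint — LL(1) conflict.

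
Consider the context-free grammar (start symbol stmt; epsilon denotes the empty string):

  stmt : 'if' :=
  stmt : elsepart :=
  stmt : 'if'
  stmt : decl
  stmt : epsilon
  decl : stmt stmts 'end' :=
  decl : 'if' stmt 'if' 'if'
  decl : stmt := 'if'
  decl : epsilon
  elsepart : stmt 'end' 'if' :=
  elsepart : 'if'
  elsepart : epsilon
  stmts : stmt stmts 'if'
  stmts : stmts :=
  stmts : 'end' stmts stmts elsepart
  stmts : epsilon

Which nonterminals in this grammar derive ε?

{ decl, elsepart, stmt, stmts }

Directly nullable (have an epsilon-production): stmt, decl, elsepart, stmts.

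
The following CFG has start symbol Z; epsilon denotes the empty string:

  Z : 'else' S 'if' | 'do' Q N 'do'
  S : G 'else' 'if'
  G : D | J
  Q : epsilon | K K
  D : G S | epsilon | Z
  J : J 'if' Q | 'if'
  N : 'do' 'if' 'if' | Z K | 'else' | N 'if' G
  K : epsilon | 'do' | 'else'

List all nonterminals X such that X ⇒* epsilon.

{ D, G, K, Q }

Directly nullable (have an epsilon-production): Q, D, K.
G : D with every symbol nullable, so G is nullable.
No other nonterminal has a production whose RHS symbols are all nullable.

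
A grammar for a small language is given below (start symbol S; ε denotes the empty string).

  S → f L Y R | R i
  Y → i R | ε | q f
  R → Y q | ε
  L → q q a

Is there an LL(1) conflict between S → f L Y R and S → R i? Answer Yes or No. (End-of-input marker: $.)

FIRST(f L Y R) = { f } and FIRST(R i) = { i, q }.
The FIRST sets are disjoint and neither alternative is nullable — no conflict.

No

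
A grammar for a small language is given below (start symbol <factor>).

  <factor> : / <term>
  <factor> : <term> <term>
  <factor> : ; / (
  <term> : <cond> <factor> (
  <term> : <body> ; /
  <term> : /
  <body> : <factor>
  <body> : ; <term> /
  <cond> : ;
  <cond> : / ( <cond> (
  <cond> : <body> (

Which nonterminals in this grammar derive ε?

No nonterminal has an empty production or an RHS whose symbols are all nullable.

{ } (none)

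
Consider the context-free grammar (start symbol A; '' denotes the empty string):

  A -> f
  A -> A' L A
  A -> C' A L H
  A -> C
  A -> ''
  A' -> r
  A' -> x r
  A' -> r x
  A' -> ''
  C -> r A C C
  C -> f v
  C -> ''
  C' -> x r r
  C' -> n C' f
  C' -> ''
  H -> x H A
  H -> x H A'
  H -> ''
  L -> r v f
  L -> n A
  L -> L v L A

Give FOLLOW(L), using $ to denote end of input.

{ $, f, n, r, v, x }

In A -> A' L A: add FIRST(A)\{''} = { f, n, r, x }.
  Since A is nullable, also add FOLLOW(A) = { $, f, n, r, v, x }.
In A -> C' A L H: add FIRST(H)\{''} = { x }.
  Since H is nullable, also add FOLLOW(A) = { $, f, n, r, v, x }.
In L -> L v L A: add FIRST(v L A) = { v }.
In L -> L v L A: add FIRST(A)\{''} = { f, n, r, x }.
  Since A is nullable, also add FOLLOW(L) = { $, f, n, r, v, x }.
Union: FOLLOW(L) = { $, f, n, r, v, x }.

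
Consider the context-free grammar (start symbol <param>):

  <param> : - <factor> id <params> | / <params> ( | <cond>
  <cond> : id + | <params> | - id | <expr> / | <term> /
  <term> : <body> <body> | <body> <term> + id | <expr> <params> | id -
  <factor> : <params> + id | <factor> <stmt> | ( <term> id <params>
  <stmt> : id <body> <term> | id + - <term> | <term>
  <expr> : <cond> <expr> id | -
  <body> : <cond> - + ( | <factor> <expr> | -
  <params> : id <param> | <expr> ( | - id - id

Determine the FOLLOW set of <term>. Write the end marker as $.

{ (, +, -, /, id }

In <cond> : <term> /: add FIRST(/) = { / }.
In <term> : <body> <term> + id: add FIRST(+ id) = { + }.
In <factor> : ( <term> id <params>: add FIRST(id <params>) = { id }.
In <stmt> : id <body> <term>: <term> is at the end, add FOLLOW(<stmt>) = { (, -, id }.
In <stmt> : id + - <term>: <term> is at the end, add FOLLOW(<stmt>) = { (, -, id }.
In <stmt> : <term>: <term> is at the end, add FOLLOW(<stmt>) = { (, -, id }.
Union: FOLLOW(<term>) = { (, +, -, /, id }.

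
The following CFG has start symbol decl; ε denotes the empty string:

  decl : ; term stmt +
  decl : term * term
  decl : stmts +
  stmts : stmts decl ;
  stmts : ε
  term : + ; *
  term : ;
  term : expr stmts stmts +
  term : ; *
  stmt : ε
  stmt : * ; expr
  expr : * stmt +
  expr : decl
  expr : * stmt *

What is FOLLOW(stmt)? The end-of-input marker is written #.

In decl : ; term stmt +: add FIRST(+) = { + }.
In expr : * stmt +: add FIRST(+) = { + }.
In expr : * stmt *: add FIRST(*) = { * }.
Union: FOLLOW(stmt) = { *, + }.

{ *, + }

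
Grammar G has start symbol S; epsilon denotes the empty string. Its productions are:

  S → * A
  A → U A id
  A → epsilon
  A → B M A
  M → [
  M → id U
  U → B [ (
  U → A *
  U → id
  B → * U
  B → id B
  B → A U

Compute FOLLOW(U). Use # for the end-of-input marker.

In A → U A id: add FIRST(A id) = { *, id }.
In M → id U: U is at the end, add FOLLOW(M) = { #, *, id }.
In B → * U: U is at the end, add FOLLOW(B) = { [, id }.
In B → A U: U is at the end, add FOLLOW(B) = { [, id }.
Union: FOLLOW(U) = { #, *, [, id }.

{ #, *, [, id }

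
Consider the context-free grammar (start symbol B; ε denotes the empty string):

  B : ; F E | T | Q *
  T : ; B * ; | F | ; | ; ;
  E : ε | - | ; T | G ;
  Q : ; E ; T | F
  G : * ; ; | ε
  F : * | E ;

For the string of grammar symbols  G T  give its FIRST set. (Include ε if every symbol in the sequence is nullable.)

{ *, -, ; }

Add FIRST(G)\{ε} = { * }; G is nullable, continue.
Add FIRST(T) = { *, -, ; }; T is not nullable, stop.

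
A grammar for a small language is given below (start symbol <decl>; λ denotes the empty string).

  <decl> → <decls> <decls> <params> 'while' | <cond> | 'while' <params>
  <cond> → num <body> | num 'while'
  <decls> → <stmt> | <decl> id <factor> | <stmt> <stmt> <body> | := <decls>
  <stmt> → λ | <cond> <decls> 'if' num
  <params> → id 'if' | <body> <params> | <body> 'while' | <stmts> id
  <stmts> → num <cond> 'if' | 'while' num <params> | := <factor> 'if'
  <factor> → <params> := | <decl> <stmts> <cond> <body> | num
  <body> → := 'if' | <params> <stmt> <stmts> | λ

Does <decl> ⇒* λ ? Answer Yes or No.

Nullable nonterminals: <body>, <decls>, <stmt>.
No production of <decl> has an RHS whose symbols are all nullable, so <decl> is not nullable.

No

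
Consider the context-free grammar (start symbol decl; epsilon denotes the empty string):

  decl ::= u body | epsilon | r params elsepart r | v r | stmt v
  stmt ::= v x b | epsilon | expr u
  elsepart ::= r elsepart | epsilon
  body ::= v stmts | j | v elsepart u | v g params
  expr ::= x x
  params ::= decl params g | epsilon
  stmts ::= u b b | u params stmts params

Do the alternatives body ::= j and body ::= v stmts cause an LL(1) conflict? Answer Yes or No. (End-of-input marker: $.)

FIRST(j) = { j } and FIRST(v stmts) = { v }.
The FIRST sets are disjoint and neither alternative is nullable — no conflict.

No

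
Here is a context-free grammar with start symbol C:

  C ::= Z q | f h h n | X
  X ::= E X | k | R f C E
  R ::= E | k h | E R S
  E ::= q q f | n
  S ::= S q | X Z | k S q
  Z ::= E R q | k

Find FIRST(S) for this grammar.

From S ::= S q: add FIRST(S) = { k, n, q }.
From S ::= X Z: add FIRST(X) = { k, n, q }.
S ::= k S q contributes {k}.
Union: FIRST(S) = { k, n, q }.

{ k, n, q }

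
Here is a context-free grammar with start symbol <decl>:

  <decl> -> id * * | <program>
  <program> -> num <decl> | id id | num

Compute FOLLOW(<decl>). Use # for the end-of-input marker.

<decl> is the start symbol, so # ∈ FOLLOW(<decl>).
In <program> -> num <decl>: <decl> is at the end, add FOLLOW(<program>) = { # }.
Union: FOLLOW(<decl>) = { # }.

{ # }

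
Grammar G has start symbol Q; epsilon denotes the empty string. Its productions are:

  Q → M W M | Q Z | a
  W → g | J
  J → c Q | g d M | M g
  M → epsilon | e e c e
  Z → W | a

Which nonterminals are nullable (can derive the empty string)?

{ M }

Directly nullable (have an epsilon-production): M.
No other nonterminal has a production whose RHS symbols are all nullable.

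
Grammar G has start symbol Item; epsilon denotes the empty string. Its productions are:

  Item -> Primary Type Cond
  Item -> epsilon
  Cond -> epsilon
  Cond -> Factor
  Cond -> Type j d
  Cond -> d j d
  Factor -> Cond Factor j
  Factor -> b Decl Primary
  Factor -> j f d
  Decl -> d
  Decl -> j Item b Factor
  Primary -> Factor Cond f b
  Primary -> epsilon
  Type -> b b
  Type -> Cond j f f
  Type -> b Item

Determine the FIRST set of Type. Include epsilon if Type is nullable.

Type -> b b contributes {b}.
From Type -> Cond j f f: Cond nullable, take FIRST(Cond) ∪ {j} = { b, d, j }.
Type -> b Item contributes {b}.
Union: FIRST(Type) = { b, d, j }.

{ b, d, j }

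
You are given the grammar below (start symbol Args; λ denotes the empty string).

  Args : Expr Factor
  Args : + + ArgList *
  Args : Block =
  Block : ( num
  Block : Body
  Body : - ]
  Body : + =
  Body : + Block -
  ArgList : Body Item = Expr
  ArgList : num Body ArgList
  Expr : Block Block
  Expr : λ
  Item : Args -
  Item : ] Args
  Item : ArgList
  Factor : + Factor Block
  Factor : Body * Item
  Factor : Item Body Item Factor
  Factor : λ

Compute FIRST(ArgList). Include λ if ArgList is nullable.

{ +, -, num }

From ArgList : Body Item = Expr: add FIRST(Body) = { +, - }.
ArgList : num Body ArgList contributes {num}.
Union: FIRST(ArgList) = { +, -, num }.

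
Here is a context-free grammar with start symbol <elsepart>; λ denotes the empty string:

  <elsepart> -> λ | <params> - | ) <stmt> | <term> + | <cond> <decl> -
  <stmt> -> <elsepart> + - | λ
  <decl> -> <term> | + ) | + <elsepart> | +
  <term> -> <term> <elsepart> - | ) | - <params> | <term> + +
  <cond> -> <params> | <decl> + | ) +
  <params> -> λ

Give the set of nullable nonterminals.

{ <cond>, <elsepart>, <params>, <stmt> }

Directly nullable (have an λ-production): <elsepart>, <stmt>, <params>.
<cond> -> <params> with every symbol nullable, so <cond> is nullable.
No other nonterminal has a production whose RHS symbols are all nullable.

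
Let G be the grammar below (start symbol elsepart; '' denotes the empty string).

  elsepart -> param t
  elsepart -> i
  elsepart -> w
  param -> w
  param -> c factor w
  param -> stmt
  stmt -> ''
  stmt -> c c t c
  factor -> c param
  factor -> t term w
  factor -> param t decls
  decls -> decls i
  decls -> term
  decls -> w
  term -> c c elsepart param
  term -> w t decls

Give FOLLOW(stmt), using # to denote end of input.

In param -> stmt: stmt is at the end, add FOLLOW(param) = { i, t, w }.
Union: FOLLOW(stmt) = { i, t, w }.

{ i, t, w }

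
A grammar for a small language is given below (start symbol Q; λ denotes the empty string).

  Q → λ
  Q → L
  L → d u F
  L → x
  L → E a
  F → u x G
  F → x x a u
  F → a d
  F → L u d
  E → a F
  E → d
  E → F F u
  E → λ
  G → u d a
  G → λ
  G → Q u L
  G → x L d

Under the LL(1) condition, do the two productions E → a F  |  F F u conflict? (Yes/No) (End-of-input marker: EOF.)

FIRST(a F) = { a } and FIRST(F F u) = { a, d, u, x }.
Both contain a, so the two alternatives are not disjoint — LL(1) conflict.

Yes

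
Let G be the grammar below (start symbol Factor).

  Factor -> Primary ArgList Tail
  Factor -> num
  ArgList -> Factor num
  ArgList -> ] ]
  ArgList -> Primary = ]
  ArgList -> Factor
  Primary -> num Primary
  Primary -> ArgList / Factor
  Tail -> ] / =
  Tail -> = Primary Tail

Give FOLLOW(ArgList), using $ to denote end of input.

In Factor -> Primary ArgList Tail: add FIRST(Tail) = { =, ] }.
In Primary -> ArgList / Factor: add FIRST(/ Factor) = { / }.
Union: FOLLOW(ArgList) = { /, =, ] }.

{ /, =, ] }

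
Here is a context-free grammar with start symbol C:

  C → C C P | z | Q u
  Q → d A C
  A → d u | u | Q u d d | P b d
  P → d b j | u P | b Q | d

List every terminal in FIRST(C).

{ d, z }

From C → C C P: add FIRST(C) = { d, z }.
C → z contributes {z}.
From C → Q u: add FIRST(Q) = { d }.
Union: FIRST(C) = { d, z }.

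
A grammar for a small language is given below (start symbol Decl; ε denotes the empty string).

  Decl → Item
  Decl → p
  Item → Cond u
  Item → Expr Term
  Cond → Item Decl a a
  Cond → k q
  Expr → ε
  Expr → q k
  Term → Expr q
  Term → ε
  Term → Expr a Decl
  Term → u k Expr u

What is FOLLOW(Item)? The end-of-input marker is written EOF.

In Decl → Item: Item is at the end, add FOLLOW(Decl) = { EOF, a, k, p, q, u }.
In Cond → Item Decl a a: add FIRST(Decl a a) = { a, k, p, q, u }.
Union: FOLLOW(Item) = { EOF, a, k, p, q, u }.

{ EOF, a, k, p, q, u }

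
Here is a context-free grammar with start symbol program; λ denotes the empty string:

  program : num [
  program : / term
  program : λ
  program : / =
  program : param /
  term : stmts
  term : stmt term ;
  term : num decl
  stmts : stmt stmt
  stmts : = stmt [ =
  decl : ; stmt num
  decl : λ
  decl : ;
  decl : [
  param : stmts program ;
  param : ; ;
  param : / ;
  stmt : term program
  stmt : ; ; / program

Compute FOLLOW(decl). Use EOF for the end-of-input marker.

In term : num decl: decl is at the end, add FOLLOW(term) = { EOF, /, ;, =, [, num }.
Union: FOLLOW(decl) = { EOF, /, ;, =, [, num }.

{ EOF, /, ;, =, [, num }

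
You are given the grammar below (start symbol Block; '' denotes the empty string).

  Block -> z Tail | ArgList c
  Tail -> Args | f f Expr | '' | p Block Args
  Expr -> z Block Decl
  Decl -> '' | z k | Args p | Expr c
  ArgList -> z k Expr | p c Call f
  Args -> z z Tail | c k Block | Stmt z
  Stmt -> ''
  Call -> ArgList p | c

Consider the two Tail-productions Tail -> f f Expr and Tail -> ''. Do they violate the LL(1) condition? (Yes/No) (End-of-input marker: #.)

No

FIRST(f f Expr) = { f } and FIRST('') = { '' }.
The second is nullable but FOLLOW(Tail) = { #, c, p, z } is disjoint from FIRST of the first.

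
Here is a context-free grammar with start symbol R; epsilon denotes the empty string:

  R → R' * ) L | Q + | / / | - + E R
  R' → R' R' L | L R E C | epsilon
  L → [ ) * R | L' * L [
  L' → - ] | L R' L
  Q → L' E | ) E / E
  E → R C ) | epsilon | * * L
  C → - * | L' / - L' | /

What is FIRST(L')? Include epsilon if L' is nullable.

L' → - ] contributes {-}.
From L' → L R' L: add FIRST(L) = { -, [ }.
Union: FIRST(L') = { -, [ }.

{ -, [ }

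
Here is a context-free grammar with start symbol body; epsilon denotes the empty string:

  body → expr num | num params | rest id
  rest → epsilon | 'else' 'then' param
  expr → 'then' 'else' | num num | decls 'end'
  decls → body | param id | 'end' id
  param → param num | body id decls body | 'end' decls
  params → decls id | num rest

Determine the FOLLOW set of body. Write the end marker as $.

body is the start symbol, so $ ∈ FOLLOW(body).
In decls → body: body is at the end, add FOLLOW(decls) = { $, 'else', 'end', 'then', id, num }.
In param → body id decls body: add FIRST(id decls body) = { id }.
In param → body id decls body: body is at the end, add FOLLOW(param) = { $, 'else', 'end', 'then', id, num }.
Union: FOLLOW(body) = { $, 'else', 'end', 'then', id, num }.

{ $, 'else', 'end', 'then', id, num }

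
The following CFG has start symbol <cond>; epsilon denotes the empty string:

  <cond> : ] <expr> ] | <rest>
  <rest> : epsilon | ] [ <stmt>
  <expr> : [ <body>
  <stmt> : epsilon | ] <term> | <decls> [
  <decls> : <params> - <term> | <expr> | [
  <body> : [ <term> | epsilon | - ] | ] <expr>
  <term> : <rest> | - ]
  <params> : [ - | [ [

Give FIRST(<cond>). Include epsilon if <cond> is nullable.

{ ], epsilon }

<cond> : ] <expr> ] contributes {]}.
From <cond> : <rest>: add FIRST(<rest>) = { ], epsilon } (including epsilon since <rest> is nullable).
Union: FIRST(<cond>) = { ], epsilon }.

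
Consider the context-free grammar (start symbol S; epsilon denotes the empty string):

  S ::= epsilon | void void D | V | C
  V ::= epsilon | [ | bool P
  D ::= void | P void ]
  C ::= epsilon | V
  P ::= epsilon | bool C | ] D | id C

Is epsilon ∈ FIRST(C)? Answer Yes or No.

C has an epsilon-production, so C ⇒ epsilon.

Yes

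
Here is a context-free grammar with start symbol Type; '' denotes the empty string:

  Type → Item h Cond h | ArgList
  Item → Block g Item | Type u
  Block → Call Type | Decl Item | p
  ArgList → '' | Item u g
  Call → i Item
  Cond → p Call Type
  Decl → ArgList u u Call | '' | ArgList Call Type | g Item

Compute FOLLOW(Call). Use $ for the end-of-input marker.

{ g, h, i, p, u }

In Block → Call Type: add FIRST(Type)\{''} = { g, i, p, u }.
  Since Type is nullable, also add FOLLOW(Block) = { g }.
In Cond → p Call Type: add FIRST(Type)\{''} = { g, i, p, u }.
  Since Type is nullable, also add FOLLOW(Cond) = { h }.
In Decl → ArgList u u Call: Call is at the end, add FOLLOW(Decl) = { g, i, p, u }.
In Decl → ArgList Call Type: add FIRST(Type)\{''} = { g, i, p, u }.
  Since Type is nullable, also add FOLLOW(Decl) = { g, i, p, u }.
Union: FOLLOW(Call) = { g, h, i, p, u }.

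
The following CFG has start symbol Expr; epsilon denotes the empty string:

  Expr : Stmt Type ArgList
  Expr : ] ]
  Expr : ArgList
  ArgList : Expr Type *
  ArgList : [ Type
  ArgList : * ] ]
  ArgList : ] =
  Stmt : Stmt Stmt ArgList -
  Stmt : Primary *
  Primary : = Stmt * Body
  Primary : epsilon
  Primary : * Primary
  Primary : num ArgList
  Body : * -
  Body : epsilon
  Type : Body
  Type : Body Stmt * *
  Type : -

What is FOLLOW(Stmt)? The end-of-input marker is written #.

In Expr : Stmt Type ArgList: add FIRST(Type ArgList) = { *, -, =, [, ], num }.
In Stmt : Stmt Stmt ArgList -: add FIRST(Stmt ArgList -) = { *, =, num }.
In Stmt : Stmt Stmt ArgList -: add FIRST(ArgList -) = { *, =, [, ], num }.
In Primary : = Stmt * Body: add FIRST(* Body) = { * }.
In Type : Body Stmt * *: add FIRST(* *) = { * }.
Union: FOLLOW(Stmt) = { *, -, =, [, ], num }.

{ *, -, =, [, ], num }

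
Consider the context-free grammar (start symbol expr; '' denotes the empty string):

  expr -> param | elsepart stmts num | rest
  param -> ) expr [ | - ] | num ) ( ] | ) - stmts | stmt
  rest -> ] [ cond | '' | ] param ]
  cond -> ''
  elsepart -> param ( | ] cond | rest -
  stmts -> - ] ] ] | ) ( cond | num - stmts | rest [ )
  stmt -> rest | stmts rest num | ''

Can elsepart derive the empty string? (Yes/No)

No

Nullable nonterminals: cond, expr, param, rest, stmt.
No production of elsepart has an RHS whose symbols are all nullable, so elsepart is not nullable.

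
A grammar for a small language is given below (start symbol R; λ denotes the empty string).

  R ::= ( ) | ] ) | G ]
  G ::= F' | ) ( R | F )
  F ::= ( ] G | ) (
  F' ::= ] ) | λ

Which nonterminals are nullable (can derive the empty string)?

{ F', G }

Directly nullable (have an λ-production): F'.
G ::= F' with every symbol nullable, so G is nullable.
No other nonterminal has a production whose RHS symbols are all nullable.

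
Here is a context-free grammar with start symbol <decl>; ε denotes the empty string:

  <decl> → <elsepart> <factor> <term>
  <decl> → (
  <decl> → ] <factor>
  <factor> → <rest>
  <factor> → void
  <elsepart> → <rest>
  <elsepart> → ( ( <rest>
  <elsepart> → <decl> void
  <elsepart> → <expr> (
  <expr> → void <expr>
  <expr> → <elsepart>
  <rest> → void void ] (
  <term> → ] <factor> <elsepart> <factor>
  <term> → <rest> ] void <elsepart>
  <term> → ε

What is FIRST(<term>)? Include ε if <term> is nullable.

<term> → ] <factor> <elsepart> <factor> contributes {]}.
From <term> → <rest> ] void <elsepart>: add FIRST(<rest>) = { void }.
<term> → ε contributes ε.
Union: FIRST(<term>) = { ], void, ε }.

{ ], void, ε }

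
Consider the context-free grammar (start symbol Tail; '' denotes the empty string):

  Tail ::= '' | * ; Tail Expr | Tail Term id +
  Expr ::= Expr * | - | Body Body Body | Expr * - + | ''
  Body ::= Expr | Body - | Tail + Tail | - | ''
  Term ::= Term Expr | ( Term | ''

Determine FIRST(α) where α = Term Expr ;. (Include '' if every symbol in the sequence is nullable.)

Add FIRST(Term)\{''} = { (, *, +, -, id }; Term is nullable, continue.
Add FIRST(Expr)\{''} = { (, *, +, -, id }; Expr is nullable, continue.
; is a terminal; add {;} and stop.

{ (, *, +, -, ;, id }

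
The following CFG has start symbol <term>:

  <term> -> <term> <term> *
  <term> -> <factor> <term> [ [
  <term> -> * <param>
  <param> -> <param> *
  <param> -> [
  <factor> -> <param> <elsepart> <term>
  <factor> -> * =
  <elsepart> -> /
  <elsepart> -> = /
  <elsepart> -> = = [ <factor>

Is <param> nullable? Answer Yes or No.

No nonterminal in this grammar is nullable.
No production of <param> has an RHS whose symbols are all nullable, so <param> is not nullable.

No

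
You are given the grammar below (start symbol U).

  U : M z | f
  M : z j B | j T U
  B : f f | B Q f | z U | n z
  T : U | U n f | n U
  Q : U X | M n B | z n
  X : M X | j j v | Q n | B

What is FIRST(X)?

From X : M X: add FIRST(M) = { j, z }.
X : j j v contributes {j}.
From X : Q n: add FIRST(Q) = { f, j, z }.
From X : B: add FIRST(B) = { f, n, z }.
Union: FIRST(X) = { f, j, n, z }.

{ f, j, n, z }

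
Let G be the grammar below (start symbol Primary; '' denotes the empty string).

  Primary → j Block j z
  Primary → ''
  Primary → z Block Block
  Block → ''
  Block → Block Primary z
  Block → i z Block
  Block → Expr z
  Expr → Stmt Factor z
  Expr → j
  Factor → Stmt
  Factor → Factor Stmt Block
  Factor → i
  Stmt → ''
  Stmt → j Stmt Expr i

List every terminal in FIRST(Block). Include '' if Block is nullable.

Block → '' contributes ''.
From Block → Block Primary z: Block, Primary nullable, take FIRST(Block) ∪ FIRST(Primary) ∪ {z} = { i, j, z }.
Block → i z Block contributes {i}.
From Block → Expr z: add FIRST(Expr) = { i, j, z }.
Union: FIRST(Block) = { i, j, z, '' }.

{ i, j, z, '' }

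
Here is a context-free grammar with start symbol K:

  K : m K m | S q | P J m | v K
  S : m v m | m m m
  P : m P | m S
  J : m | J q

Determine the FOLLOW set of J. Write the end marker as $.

{ m, q }

In K : P J m: add FIRST(m) = { m }.
In J : J q: add FIRST(q) = { q }.
Union: FOLLOW(J) = { m, q }.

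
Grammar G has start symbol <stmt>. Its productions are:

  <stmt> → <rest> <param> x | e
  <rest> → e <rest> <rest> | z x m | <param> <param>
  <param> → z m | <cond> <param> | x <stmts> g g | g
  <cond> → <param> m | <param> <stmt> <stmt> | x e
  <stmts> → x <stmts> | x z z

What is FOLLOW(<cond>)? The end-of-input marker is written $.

In <param> → <cond> <param>: add FIRST(<param>) = { g, x, z }.
Union: FOLLOW(<cond>) = { g, x, z }.

{ g, x, z }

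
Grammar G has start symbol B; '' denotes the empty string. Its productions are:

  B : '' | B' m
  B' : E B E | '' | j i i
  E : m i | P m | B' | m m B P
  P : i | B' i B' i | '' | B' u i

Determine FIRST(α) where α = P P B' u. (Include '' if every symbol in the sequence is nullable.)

{ i, j, m, u }

Add FIRST(P)\{''} = { i, j, m, u }; P is nullable, continue.
Add FIRST(P)\{''} = { i, j, m, u }; P is nullable, continue.
Add FIRST(B')\{''} = { i, j, m, u }; B' is nullable, continue.
u is a terminal; add {u} and stop.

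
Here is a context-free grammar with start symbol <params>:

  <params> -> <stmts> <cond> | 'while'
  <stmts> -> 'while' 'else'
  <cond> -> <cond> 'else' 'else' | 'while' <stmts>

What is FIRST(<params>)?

{ 'while' }

From <params> -> <stmts> <cond>: add FIRST(<stmts>) = { 'while' }.
<params> -> 'while' contributes {'while'}.
Union: FIRST(<params>) = { 'while' }.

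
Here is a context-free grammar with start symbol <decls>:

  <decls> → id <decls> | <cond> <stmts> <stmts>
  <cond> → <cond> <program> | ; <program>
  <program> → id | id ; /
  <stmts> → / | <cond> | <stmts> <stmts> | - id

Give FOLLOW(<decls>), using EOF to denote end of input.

{ EOF }

<decls> is the start symbol, so EOF ∈ FOLLOW(<decls>).
In <decls> → id <decls>: <decls> is at the end, add FOLLOW(<decls>) = { EOF }.
Union: FOLLOW(<decls>) = { EOF }.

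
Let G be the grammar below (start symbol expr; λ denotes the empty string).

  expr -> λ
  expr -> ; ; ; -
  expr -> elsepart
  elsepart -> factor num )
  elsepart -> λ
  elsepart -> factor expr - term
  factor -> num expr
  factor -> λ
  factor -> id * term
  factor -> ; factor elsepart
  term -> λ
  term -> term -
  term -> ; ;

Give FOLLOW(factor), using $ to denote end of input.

In elsepart -> factor num ): add FIRST(num )) = { num }.
In elsepart -> factor expr - term: add FIRST(expr - term) = { -, ;, id, num }.
In factor -> ; factor elsepart: add FIRST(elsepart)\{λ} = { -, ;, id, num }.
  Since elsepart is nullable, also add FOLLOW(factor) = { -, ;, id, num }.
Union: FOLLOW(factor) = { -, ;, id, num }.

{ -, ;, id, num }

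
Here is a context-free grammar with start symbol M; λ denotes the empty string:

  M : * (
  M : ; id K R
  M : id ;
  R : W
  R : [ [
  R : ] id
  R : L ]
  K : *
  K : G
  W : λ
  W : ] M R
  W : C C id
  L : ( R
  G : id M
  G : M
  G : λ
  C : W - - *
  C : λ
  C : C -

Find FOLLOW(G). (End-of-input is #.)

In K : G: G is at the end, add FOLLOW(K) = { #, (, -, [, ], id }.
Union: FOLLOW(G) = { #, (, -, [, ], id }.

{ #, (, -, [, ], id }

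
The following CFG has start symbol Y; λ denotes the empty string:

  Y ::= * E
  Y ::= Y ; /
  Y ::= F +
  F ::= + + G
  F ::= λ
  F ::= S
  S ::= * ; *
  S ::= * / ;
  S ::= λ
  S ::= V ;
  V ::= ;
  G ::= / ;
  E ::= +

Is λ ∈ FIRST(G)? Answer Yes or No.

Nullable nonterminals: F, S.
No production of G has an RHS whose symbols are all nullable, so G is not nullable.

No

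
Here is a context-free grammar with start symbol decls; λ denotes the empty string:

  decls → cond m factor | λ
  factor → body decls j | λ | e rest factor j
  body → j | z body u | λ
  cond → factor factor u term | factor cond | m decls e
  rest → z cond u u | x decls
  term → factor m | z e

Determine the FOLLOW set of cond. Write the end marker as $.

In decls → cond m factor: add FIRST(m factor) = { m }.
In cond → factor cond: cond is at the end, add FOLLOW(cond) = { m, u }.
In rest → z cond u u: add FIRST(u u) = { u }.
Union: FOLLOW(cond) = { m, u }.

{ m, u }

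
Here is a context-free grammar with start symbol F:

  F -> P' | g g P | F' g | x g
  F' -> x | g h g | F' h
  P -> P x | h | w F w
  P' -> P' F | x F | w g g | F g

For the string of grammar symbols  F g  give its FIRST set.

{ g, w, x }

Add FIRST(F) = { g, w, x }; F is not nullable, stop.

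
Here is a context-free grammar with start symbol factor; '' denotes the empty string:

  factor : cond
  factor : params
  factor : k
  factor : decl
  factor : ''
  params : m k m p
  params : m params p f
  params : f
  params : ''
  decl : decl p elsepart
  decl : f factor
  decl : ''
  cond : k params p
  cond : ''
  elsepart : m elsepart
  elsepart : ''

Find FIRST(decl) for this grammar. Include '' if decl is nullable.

{ f, p, '' }

From decl : decl p elsepart: decl nullable, take FIRST(decl) ∪ {p} = { f, p }.
decl : f factor contributes {f}.
decl : '' contributes ''.
Union: FIRST(decl) = { f, p, '' }.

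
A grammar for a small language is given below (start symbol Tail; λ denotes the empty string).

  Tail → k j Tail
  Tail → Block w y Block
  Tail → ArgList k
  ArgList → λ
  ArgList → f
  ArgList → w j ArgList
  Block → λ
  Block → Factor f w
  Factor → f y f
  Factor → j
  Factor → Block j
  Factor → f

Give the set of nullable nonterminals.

{ ArgList, Block }

Directly nullable (have an λ-production): ArgList, Block.
No other nonterminal has a production whose RHS symbols are all nullable.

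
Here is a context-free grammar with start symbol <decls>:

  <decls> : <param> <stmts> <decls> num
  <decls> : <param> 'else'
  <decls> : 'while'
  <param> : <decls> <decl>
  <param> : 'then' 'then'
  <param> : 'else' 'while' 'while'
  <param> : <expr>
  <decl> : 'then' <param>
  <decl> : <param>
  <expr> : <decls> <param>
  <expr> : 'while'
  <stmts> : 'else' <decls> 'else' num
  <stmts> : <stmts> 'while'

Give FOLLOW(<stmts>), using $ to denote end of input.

In <decls> : <param> <stmts> <decls> num: add FIRST(<decls> num) = { 'else', 'then', 'while' }.
In <stmts> : <stmts> 'while': add FIRST('while') = { 'while' }.
Union: FOLLOW(<stmts>) = { 'else', 'then', 'while' }.

{ 'else', 'then', 'while' }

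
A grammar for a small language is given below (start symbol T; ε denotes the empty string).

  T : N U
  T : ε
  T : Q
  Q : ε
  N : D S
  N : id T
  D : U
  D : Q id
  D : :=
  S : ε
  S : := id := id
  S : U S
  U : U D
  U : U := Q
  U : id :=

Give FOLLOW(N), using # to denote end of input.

In T : N U: add FIRST(U) = { id }.
Union: FOLLOW(N) = { id }.

{ id }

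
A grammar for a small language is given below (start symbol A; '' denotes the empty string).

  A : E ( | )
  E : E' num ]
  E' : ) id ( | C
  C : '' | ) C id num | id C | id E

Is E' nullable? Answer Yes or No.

E' : C and each of C is nullable, so E' ⇒* ''.

Yes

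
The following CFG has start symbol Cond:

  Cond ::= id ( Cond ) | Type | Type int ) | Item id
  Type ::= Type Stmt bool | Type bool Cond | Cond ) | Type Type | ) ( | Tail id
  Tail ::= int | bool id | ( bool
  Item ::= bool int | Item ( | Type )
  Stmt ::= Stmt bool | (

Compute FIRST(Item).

Item ::= bool int contributes {bool}.
From Item ::= Item (: add FIRST(Item) = { (, ), bool, id, int }.
From Item ::= Type ): add FIRST(Type) = { (, ), bool, id, int }.
Union: FIRST(Item) = { (, ), bool, id, int }.

{ (, ), bool, id, int }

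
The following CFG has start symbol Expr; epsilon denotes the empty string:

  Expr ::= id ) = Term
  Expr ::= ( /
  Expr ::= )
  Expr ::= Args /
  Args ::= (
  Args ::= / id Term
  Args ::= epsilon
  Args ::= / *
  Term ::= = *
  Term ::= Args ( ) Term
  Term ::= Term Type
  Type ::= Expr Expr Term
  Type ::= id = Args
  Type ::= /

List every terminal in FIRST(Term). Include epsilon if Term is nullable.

Term ::= = * contributes {=}.
From Term ::= Args ( ) Term: Args nullable, take FIRST(Args) ∪ {(} = { (, / }.
From Term ::= Term Type: add FIRST(Term) = { (, /, = }.
Union: FIRST(Term) = { (, /, = }.

{ (, /, = }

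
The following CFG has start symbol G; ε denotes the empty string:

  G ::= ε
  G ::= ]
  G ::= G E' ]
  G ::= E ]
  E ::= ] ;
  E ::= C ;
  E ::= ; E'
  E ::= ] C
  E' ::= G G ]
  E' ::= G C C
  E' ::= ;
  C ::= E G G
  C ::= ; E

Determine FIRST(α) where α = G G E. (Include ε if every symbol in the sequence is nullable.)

{ ;, ] }

Add FIRST(G)\{ε} = { ;, ] }; G is nullable, continue.
Add FIRST(G)\{ε} = { ;, ] }; G is nullable, continue.
Add FIRST(E) = { ;, ] }; E is not nullable, stop.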